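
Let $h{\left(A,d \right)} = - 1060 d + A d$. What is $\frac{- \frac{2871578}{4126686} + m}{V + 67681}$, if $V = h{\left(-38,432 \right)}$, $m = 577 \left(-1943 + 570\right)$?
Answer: $\frac{1634625090592}{839068747665} \approx 1.9481$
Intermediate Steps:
$m = -792221$ ($m = 577 \left(-1373\right) = -792221$)
$V = -474336$ ($V = 432 \left(-1060 - 38\right) = 432 \left(-1098\right) = -474336$)
$\frac{- \frac{2871578}{4126686} + m}{V + 67681} = \frac{- \frac{2871578}{4126686} - 792221}{-474336 + 67681} = \frac{\left(-2871578\right) \frac{1}{4126686} - 792221}{-406655} = \left(- \frac{1435789}{2063343} - 792221\right) \left(- \frac{1}{406655}\right) = \left(- \frac{1634625090592}{2063343}\right) \left(- \frac{1}{406655}\right) = \frac{1634625090592}{839068747665}$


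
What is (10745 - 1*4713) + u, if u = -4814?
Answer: 1218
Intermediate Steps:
(10745 - 1*4713) + u = (10745 - 1*4713) - 4814 = (10745 - 4713) - 4814 = 6032 - 4814 = 1218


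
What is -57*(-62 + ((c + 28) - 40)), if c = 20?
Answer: 3078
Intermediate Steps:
-57*(-62 + ((c + 28) - 40)) = -57*(-62 + ((20 + 28) - 40)) = -57*(-62 + (48 - 40)) = -57*(-62 + 8) = -57*(-54) = 3078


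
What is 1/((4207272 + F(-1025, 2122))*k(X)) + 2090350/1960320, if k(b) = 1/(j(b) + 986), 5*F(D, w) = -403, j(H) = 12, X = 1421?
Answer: 4398229471175/4123720722624 ≈ 1.0666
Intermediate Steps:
F(D, w) = -403/5 (F(D, w) = (⅕)*(-403) = -403/5)
k(b) = 1/998 (k(b) = 1/(12 + 986) = 1/998)
1/((4207272 + F(-1025, 2122))*k(X)) + 2090350/1960320 = 1/((4207272 - 403/5)*(1/998)) + 2090350/1960320 = 998/(21035957/5) + 2090350*(1/1960320) = (5/21035957)*998 + 209035/196032 = 4990/21035957 + 209035/196032 = 4398229471175/4123720722624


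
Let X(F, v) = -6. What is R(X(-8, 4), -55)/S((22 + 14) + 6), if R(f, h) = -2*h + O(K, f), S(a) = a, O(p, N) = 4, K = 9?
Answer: 19/7 ≈ 2.7143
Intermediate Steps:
R(f, h) = 4 - 2*h (R(f, h) = -2*h + 4 = 4 - 2*h)
R(X(-8, 4), -55)/S((22 + 14) + 6) = (4 - 2*(-55))/((22 + 14) + 6) = (4 + 110)/(36 + 6) = 114/42 = 114*(1/42) = 19/7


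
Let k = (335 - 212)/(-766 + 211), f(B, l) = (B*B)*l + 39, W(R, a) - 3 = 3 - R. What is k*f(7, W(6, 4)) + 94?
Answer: 15791/185 ≈ 85.357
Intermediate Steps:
W(R, a) = 6 - R (W(R, a) = 3 + (3 - R) = 6 - R)
f(B, l) = 39 + l*B**2 (f(B, l) = B**2*l + 39 = l*B**2 + 39 = 39 + l*B**2)
k = -41/185 (k = 123/(-555) = 123*(-1/555) = -41/185 ≈ -0.22162)
k*f(7, W(6, 4)) + 94 = -41*(39 + (6 - 1*6)*7**2)/185 + 94 = -41*(39 + (6 - 6)*49)/185 + 94 = -41*(39 + 0*49)/185 + 94 = -41*(39 + 0)/185 + 94 = -41/185*39 + 94 = -1599/185 + 94 = 15791/185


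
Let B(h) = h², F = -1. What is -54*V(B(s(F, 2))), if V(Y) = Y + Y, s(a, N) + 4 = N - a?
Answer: -108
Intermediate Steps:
s(a, N) = -4 + N - a (s(a, N) = -4 + (N - a) = -4 + N - a)
V(Y) = 2*Y
-54*V(B(s(F, 2))) = -108*(-4 + 2 - 1*(-1))² = -108*(-4 + 2 + 1)² = -108*(-1)² = -108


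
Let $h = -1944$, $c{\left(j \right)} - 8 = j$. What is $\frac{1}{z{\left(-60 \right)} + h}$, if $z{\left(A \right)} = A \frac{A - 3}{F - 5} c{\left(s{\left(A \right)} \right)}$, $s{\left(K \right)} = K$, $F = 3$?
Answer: $\frac{1}{96336} \approx 1.038 \cdot 10^{-5}$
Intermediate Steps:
$c{\left(j \right)} = 8 + j$
$z{\left(A \right)} = A \left(8 + A\right) \left(\frac{3}{2} - \frac{A}{2}\right)$ ($z{\left(A \right)} = A \frac{A - 3}{3 - 5} \left(8 + A\right) = A \frac{-3 + A}{-2} \left(8 + A\right) = A \left(-3 + A\right) \left(- \frac{1}{2}\right) \left(8 + A\right) = A \left(\frac{3}{2} - \frac{A}{2}\right) \left(8 + A\right) = A \left(8 + A\right) \left(\frac{3}{2} - \frac{A}{2}\right)$)
$\frac{1}{z{\left(-60 \right)} + h} = \frac{1}{\left(- \frac{1}{2}\right) \left(-60\right) \left(-3 - 60\right) \left(8 - 60\right) - 1944} = \frac{1}{\left(- \frac{1}{2}\right) \left(-60\right) \left(-63\right) \left(-52\right) - 1944} = \frac{1}{98280 - 1944} = \frac{1}{96336}$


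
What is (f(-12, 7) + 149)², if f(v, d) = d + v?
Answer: 20736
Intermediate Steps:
(f(-12, 7) + 149)² = ((7 - 12) + 149)² = (-5 + 149)² = 144² = 20736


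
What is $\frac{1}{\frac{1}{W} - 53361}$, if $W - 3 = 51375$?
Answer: $- \frac{51378}{2741581457} \approx -1.874 \cdot 10^{-5}$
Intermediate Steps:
$W = 51378$ ($W = 3 + 51375 = 51378$)
$\frac{1}{\frac{1}{W} - 53361} = \frac{1}{\frac{1}{51378} - 53361} = \frac{1}{- \frac{2741581457}{51378}} = - \frac{51378}{2741581457}$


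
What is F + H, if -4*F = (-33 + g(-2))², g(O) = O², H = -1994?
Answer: -8817/4 ≈ -2204.3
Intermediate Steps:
F = -841/4 (F = -(-33 + (-2)²)²/4 = -(-33 + 4)²/4 = -¼*(-29)² = -¼*841 = -841/4 ≈ -210.25)
F + H = -841/4 - 1994 = -8817/4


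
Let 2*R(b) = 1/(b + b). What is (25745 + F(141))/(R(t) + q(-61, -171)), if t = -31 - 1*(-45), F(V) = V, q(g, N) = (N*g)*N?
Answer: -1449616/99887255 ≈ -0.014513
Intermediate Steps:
q(g, N) = g*N**2
t = 14 (t = -31 + 45 = 14)
R(b) = 1/(4*b) (R(b) = 1/(2*(b + b)) = 1/(2*((2*b))) = (1/(2*b))/2 = 1/(4*b))
(25745 + F(141))/(R(t) + q(-61, -171)) = (25745 + 141)/((1/4)/14 - 61*(-171)**2) = 25886/((1/4)*(1/14) - 61*29241) = 25886/(1/56 - 1783701) = 25886/(-99887255/56) = 25886*(-56/99887255) = -1449616/99887255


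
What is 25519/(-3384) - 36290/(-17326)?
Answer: -159668417/29315592 ≈ -5.4465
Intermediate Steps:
25519/(-3384) - 36290/(-17326) = 25519*(-1/3384) - 36290*(-1/17326) = -25519/3384 + 18145/8663 = -159668417/29315592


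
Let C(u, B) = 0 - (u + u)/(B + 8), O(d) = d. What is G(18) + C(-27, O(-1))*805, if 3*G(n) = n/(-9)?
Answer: 18628/3 ≈ 6209.3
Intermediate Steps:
G(n) = -n/27 (G(n) = (n/(-9))/3 = (n*(-⅑))/3 = (-n/9)/3 = -n/27)
C(u, B) = -2*u/(8 + B) (C(u, B) = 0 - 2*u/(8 + B) = -2*u/(8 + B))
G(18) + C(-27, O(-1))*805 = -1/27*18 - 2*(-27)/(8 - 1)*805 = -⅔ - 2*(-27)/7*805 = -⅔ - 2*(-27)*⅐*805 = -⅔ + (54/7)*805 = -⅔ + 6210 = 18628/3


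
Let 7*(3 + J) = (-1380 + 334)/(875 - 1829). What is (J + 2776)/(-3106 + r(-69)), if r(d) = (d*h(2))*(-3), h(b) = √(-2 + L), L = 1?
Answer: -5752044884/6471038763 - 42594022*I/719004307 ≈ -0.88889 - 0.05924*I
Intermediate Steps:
h(b) = I (h(b) = √(-2 + 1) = √(-1) = I)
J = -9494/3339 (J = -3 + ((-1380 + 334)/(875 - 1829))/7 = -3 + (-1046/(-954))/7 = -3 + (-1046*(-1/954))/7 = -3 + (⅐)*(523/477) = -3 + 523/3339 = -9494/3339 ≈ -2.8434)
r(d) = -3*I*d (r(d) = (d*I)*(-3) = (I*d)*(-3) = -3*I*d)
(J + 2776)/(-3106 + r(-69)) = (-9494/3339 + 2776)/(-3106 - 3*I*(-69)) = 9259570/(3339*(-3106 + 207*I)) = 9259570*((-3106 - 207*I)/9690085)/3339 = 1851914*(-3106 - 207*I)/6471038763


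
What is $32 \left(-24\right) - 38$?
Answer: $-806$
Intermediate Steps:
$32 \left(-24\right) - 38 = -768 - 38 = -806$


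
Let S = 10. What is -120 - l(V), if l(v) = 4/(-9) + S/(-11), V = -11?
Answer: -11746/99 ≈ -118.65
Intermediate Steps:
l(v) = -134/99 (l(v) = 4/(-9) + 10/(-11) = 4*(-⅑) + 10*(-1/11) = -4/9 - 10/11 = -134/99)
-120 - l(V) = -120 - 1*(-134/99) = -120 + 134/99 = -11746/99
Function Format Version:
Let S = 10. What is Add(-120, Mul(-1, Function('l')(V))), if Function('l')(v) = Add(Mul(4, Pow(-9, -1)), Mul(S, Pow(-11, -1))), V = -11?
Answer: Rational(-11746, 99) ≈ -118.65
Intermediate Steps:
Function('l')(v) = Rational(-134, 99) (Function('l')(v) = Add(Mul(4, Pow(-9, -1)), Mul(10, Pow(-11, -1))) = Add(Mul(4, Rational(-1, 9)), Mul(10, Rational(-1, 11))) = Add(Rational(-4, 9), Rational(-10, 11)) = Rational(-134, 99))
Add(-120, Mul(-1, Function('l')(V))) = Add(-120, Mul(-1, Rational(-134, 99))) = Add(-120, Rational(134, 99)) = Rational(-11746, 99)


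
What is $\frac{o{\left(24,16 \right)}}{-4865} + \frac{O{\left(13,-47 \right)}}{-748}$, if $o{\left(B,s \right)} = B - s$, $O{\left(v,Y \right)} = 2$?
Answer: $- \frac{7857}{1819510} \approx -0.0043182$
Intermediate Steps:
$\frac{o{\left(24,16 \right)}}{-4865} + \frac{O{\left(13,-47 \right)}}{-748} = \frac{24 - 16}{-4865} + \frac{2}{-748} = \left(24 - 16\right) \left(- \frac{1}{4865}\right) + 2 \left(- \frac{1}{748}\right) = 8 \left(- \frac{1}{4865}\right) - \frac{1}{374} = - \frac{8}{4865} - \frac{1}{374} = - \frac{7857}{1819510}$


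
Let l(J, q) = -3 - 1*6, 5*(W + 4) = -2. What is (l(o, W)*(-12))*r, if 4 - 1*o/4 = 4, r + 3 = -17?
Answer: -2160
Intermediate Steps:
r = -20 (r = -3 - 17 = -20)
W = -22/5 (W = -4 + (⅕)*(-2) = -4 - ⅖ = -22/5 ≈ -4.4000)
o = 0 (o = 16 - 4*4 = 16 - 16 = 0)
l(J, q) = -9 (l(J, q) = -3 - 6 = -9)
(l(o, W)*(-12))*r = -9*(-12)*(-20) = 108*(-20) = -2160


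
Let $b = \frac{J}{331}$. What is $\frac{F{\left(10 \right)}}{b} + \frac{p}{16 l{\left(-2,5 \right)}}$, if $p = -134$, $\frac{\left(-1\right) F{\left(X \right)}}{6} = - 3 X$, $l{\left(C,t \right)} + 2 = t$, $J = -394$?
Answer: $- \frac{728159}{4728} \approx -154.01$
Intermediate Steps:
$l{\left(C,t \right)} = -2 + t$
$F{\left(X \right)} = 18 X$ ($F{\left(X \right)} = - 6 \left(- 3 X\right) = 18 X$)
$b = - \frac{394}{331} \approx -1.1903$
$\frac{F{\left(10 \right)}}{b} + \frac{p}{16 l{\left(-2,5 \right)}} = \frac{18 \cdot 10}{- \frac{394}{331}} - \frac{134}{16 \left(-2 + 5\right)} = 180 \left(- \frac{331}{394}\right) - \frac{134}{16 \cdot 3} = - \frac{29790}{197} - \frac{134}{48} = - \frac{29790}{197} - \frac{67}{24} = - \frac{728159}{4728}$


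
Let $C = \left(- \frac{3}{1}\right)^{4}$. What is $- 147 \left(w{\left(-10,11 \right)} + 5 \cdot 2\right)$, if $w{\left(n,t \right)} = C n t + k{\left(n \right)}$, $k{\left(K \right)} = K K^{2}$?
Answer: $1455300$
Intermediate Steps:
$k{\left(K \right)} = K^{3}$
$C = 81$ ($C = \left(\left(-3\right) 1\right)^{4} = \left(-3\right)^{4} = 81$)
$w{\left(n,t \right)} = n^{3} + 81 n t$ ($w{\left(n,t \right)} = 81 n t + n^{3} = n^{3} + 81 n t$)
$- 147 \left(w{\left(-10,11 \right)} + 5 \cdot 2\right) = - 147 \left(- 10 \left(\left(-10\right)^{2} + 81 \cdot 11\right) + 5 \cdot 2\right) = - 147 \left(- 10 \left(100 + 891\right) + 10\right) = - 147 \left(\left(-10\right) 991 + 10\right) = - 147 \left(-9910 + 10\right) = \left(-147\right) \left(-9900\right) = 1455300$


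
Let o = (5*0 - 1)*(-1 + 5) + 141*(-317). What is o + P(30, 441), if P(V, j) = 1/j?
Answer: -19713140/441 ≈ -44701.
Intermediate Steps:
o = -44701 (o = (0 - 1)*4 - 44697 = -1*4 - 44697 = -4 - 44697 = -44701)
o + P(30, 441) = -44701 + 1/441 = -19713140/441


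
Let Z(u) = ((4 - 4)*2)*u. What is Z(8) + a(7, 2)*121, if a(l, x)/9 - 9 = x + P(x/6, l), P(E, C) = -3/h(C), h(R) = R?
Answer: 80586/7 ≈ 11512.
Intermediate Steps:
P(E, C) = -3/C
Z(u) = 0 (Z(u) = (0*2)*u = 0*u = 0)
a(l, x) = 81 - 27/l + 9*x (a(l, x) = 81 + 9*(x - 3/l) = 81 + (-27/l + 9*x) = 81 - 27/l + 9*x)
Z(8) + a(7, 2)*121 = 0 + (81 - 27/7 + 9*2)*121 = 0 + (81 - 27*⅐ + 18)*121 = 0 + (81 - 27/7 + 18)*121 = 0 + (666/7)*121 = 0 + 80586/7 = 80586/7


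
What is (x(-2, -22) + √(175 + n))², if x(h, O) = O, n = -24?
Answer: (22 - √151)² ≈ 94.319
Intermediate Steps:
(x(-2, -22) + √(175 + n))² = (-22 + √(175 - 24))² = (-22 + √151)²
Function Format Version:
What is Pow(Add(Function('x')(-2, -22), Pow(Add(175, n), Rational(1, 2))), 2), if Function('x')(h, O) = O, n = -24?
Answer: Pow(Add(22, Mul(-1, Pow(151, Rational(1, 2)))), 2) ≈ 94.319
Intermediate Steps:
Pow(Add(Function('x')(-2, -22), Pow(Add(175, n), Rational(1, 2))), 2) = Pow(Add(-22, Pow(Add(175, -24), Rational(1, 2))), 2) = Pow(Add(-22, Pow(151, Rational(1, 2))), 2)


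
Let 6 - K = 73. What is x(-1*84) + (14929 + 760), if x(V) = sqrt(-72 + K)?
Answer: 15689 + I*sqrt(139) ≈ 15689.0 + 11.79*I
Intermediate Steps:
K = -67 (K = 6 - 1*73 = 6 - 73 = -67)
x(V) = I*sqrt(139) (x(V) = sqrt(-72 - 67) = sqrt(-139) = I*sqrt(139))
x(-1*84) + (14929 + 760) = I*sqrt(139) + (14929 + 760) = I*sqrt(139) + 15689 = 15689 + I*sqrt(139)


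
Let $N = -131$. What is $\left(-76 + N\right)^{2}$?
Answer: $42849$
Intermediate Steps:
$\left(-76 + N\right)^{2} = \left(-76 - 131\right)^{2} = \left(-207\right)^{2} = 42849$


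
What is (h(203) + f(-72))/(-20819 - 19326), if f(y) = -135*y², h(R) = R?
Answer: 699637/40145 ≈ 17.428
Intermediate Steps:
(h(203) + f(-72))/(-20819 - 19326) = (203 - 135*(-72)²)/(-20819 - 19326) = (203 - 135*5184)/(-40145) = (203 - 699840)*(-1/40145) = -699637*(-1/40145) = 699637/40145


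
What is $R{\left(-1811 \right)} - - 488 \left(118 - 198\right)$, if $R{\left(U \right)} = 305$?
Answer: $-38735$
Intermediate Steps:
$R{\left(-1811 \right)} - - 488 \left(118 - 198\right) = 305 - - 488 \left(118 - 198\right) = 305 - \left(-488\right) \left(-80\right) = 305 - 39040 = -38735$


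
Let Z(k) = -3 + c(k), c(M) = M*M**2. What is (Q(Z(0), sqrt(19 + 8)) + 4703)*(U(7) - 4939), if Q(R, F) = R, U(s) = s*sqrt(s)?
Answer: -23213300 + 32900*sqrt(7) ≈ -2.3126e+7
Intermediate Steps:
U(s) = s**(3/2)
c(M) = M**3
Z(k) = -3 + k**3
(Q(Z(0), sqrt(19 + 8)) + 4703)*(U(7) - 4939) = ((-3 + 0**3) + 4703)*(7**(3/2) - 4939) = ((-3 + 0) + 4703)*(7*sqrt(7) - 4939) = (-3 + 4703)*(-4939 + 7*sqrt(7)) = 4700*(-4939 + 7*sqrt(7)) = -23213300 + 32900*sqrt(7)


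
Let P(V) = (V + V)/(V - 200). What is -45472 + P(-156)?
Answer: -4046930/89 ≈ -45471.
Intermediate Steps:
P(V) = 2*V/(-200 + V) (P(V) = (2*V)/(-200 + V) = 2*V/(-200 + V))
-45472 + P(-156) = -45472 + 2*(-156)/(-200 - 156) = -45472 + 2*(-156)/(-356) = -45472 + 2*(-156)*(-1/356) = -45472 + 78/89 = -4046930/89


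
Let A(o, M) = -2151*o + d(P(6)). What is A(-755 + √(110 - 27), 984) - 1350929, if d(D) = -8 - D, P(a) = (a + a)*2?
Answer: 273044 - 2151*√83 ≈ 2.5345e+5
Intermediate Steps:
P(a) = 4*a (P(a) = (2*a)*2 = 4*a)
A(o, M) = -32 - 2151*o (A(o, M) = -2151*o + (-8 - 4*6) = -2151*o + (-8 - 1*24) = -2151*o + (-8 - 24) = -2151*o - 32 = -32 - 2151*o)
A(-755 + √(110 - 27), 984) - 1350929 = (-32 - 2151*(-755 + √(110 - 27))) - 1350929 = (-32 - 2151*(-755 + √83)) - 1350929 = (-32 + (1624005 - 2151*√83)) - 1350929 = (1623973 - 2151*√83) - 1350929 = 273044 - 2151*√83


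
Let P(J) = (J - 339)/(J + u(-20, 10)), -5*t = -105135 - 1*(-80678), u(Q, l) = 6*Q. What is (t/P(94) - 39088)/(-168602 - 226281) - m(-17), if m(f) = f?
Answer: 8270685393/483731675 ≈ 17.098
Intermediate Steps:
t = 24457/5 (t = -(-105135 - 1*(-80678))/5 = -(-105135 + 80678)/5 = -⅕*(-24457) = 24457/5 ≈ 4891.4)
P(J) = (-339 + J)/(-120 + J) (P(J) = (J - 339)/(J + 6*(-20)) = (-339 + J)/(J - 120) = (-339 + J)/(-120 + J))
(t/P(94) - 39088)/(-168602 - 226281) - m(-17) = (24457/(5*(((-339 + 94)/(-120 + 94)))) - 39088)/(-168602 - 226281) - 1*(-17) = (24457/(5*((-245/(-26)))) - 39088)/(-394883) + 17 = (24457/(5*((-1/26*(-245)))) - 39088)*(-1/394883) + 17 = (24457/(5*(245/26)) - 39088)*(-1/394883) + 17 = ((24457/5)*(26/245) - 39088)*(-1/394883) + 17 = (635882/1225 - 39088)*(-1/394883) + 17 = -47246918/1225*(-1/394883) + 17 = 47246918/483731675 + 17 = 8270685393/483731675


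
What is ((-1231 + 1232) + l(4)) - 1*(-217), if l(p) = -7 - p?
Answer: 207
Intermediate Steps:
((-1231 + 1232) + l(4)) - 1*(-217) = ((-1231 + 1232) + (-7 - 1*4)) - 1*(-217) = (1 + (-7 - 4)) + 217 = (1 - 11) + 217 = -10 + 217 = 207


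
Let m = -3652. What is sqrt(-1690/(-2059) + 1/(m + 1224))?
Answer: sqrt(5125809314193)/2499626 ≈ 0.90575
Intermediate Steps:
sqrt(-1690/(-2059) + 1/(m + 1224)) = sqrt(-1690/(-2059) + 1/(-3652 + 1224)) = sqrt(-1690*(-1/2059) + 1/(-2428)) = sqrt(1690/2059 - 1/2428) = sqrt(4101261/4999252) = sqrt(5125809314193)/2499626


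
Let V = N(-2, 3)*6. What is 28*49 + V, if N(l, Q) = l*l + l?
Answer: 1384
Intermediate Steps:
N(l, Q) = l + l**2 (N(l, Q) = l**2 + l = l + l**2)
V = 12 (V = -2*(1 - 2)*6 = -2*(-1)*6 = 2*6 = 12)
28*49 + V = 28*49 + 12 = 1372 + 12 = 1384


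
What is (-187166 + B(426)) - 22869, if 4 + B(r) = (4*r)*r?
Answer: 515865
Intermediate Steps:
B(r) = -4 + 4*r² (B(r) = -4 + (4*r)*r = -4 + 4*r²)
(-187166 + B(426)) - 22869 = (-187166 + (-4 + 4*426²)) - 22869 = (-187166 + (-4 + 4*181476)) - 22869 = (-187166 + (-4 + 725904)) - 22869 = (-187166 + 725900) - 22869 = 538734 - 22869 = 515865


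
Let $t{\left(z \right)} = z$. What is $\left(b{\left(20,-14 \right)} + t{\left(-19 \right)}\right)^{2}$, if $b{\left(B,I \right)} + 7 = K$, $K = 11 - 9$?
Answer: $576$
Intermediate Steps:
$K = 2$
$b{\left(B,I \right)} = -5$ ($b{\left(B,I \right)} = -7 + 2 = -5$)
$\left(b{\left(20,-14 \right)} + t{\left(-19 \right)}\right)^{2} = \left(-5 - 19\right)^{2} = \left(-24\right)^{2} = 576$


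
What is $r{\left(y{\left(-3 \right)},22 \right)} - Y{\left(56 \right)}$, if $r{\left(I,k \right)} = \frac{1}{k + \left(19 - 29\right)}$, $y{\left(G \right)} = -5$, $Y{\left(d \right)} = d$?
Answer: $- \frac{671}{12} \approx -55.917$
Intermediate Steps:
$r{\left(I,k \right)} = \frac{1}{-10 + k}$ ($r{\left(I,k \right)} = \frac{1}{k + \left(19 - 29\right)} = \frac{1}{k - 10} = \frac{1}{-10 + k}$)
$r{\left(y{\left(-3 \right)},22 \right)} - Y{\left(56 \right)} = \frac{1}{-10 + 22} - 56 = \frac{1}{12} - 56 = - \frac{671}{12}$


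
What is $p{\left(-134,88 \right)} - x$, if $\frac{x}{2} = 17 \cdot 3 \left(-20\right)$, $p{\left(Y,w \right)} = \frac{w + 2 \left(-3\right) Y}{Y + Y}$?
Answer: $\frac{136457}{67} \approx 2036.7$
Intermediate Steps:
$p{\left(Y,w \right)} = \frac{w - 6 Y}{2 Y}$
$x = -2040$ ($x = 2 \cdot 17 \cdot 3 \left(-20\right) = 2 \cdot 51 \left(-20\right) = 2 \left(-1020\right) = -2040$)
$p{\left(-134,88 \right)} - x = \left(-3 + \frac{1}{2} \cdot 88 \frac{1}{-134}\right) - -2040 = \left(-3 + \frac{1}{2} \cdot 88 \left(- \frac{1}{134}\right)\right) + 2040 = \left(-3 - \frac{22}{67}\right) + 2040 = - \frac{223}{67} + 2040 = \frac{136457}{67}$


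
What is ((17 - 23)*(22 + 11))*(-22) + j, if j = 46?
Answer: 4402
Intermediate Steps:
((17 - 23)*(22 + 11))*(-22) + j = ((17 - 23)*(22 + 11))*(-22) + 46 = -6*33*(-22) + 46 = -198*(-22) + 46 = 4356 + 46 = 4402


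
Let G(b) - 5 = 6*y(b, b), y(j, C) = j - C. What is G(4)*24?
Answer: 120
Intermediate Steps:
G(b) = 5 (G(b) = 5 + 6*(b - b) = 5 + 6*0 = 5 + 0 = 5)
G(4)*24 = 5*24 = 120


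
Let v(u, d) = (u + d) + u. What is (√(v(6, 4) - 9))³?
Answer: 7*√7 ≈ 18.520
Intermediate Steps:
v(u, d) = d + 2*u (v(u, d) = (d + u) + u = d + 2*u)
(√(v(6, 4) - 9))³ = (√((4 + 2*6) - 9))³ = (√((4 + 12) - 9))³ = (√(16 - 9))³ = (√7)³ = 7*√7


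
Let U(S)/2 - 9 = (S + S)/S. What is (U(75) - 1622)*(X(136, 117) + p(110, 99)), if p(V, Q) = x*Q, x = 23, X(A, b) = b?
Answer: -3830400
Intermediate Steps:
U(S) = 22 (U(S) = 18 + 2*((S + S)/S) = 18 + 2*((2*S)/S) = 18 + 2*2 = 18 + 4 = 22)
p(V, Q) = 23*Q
(U(75) - 1622)*(X(136, 117) + p(110, 99)) = (22 - 1622)*(117 + 23*99) = -1600*(117 + 2277) = -1600*2394 = -3830400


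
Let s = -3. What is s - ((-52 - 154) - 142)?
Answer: 345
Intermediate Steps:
s - ((-52 - 154) - 142) = -3 - ((-52 - 154) - 142) = -3 - (-206 - 142) = -3 - 1*(-348) = -3 + 348 = 345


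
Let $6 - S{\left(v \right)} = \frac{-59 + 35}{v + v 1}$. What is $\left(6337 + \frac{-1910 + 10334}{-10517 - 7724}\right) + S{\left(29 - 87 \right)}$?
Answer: $\frac{115690465}{18241} \approx 6342.3$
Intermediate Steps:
$S{\left(v \right)} = 6 + \frac{12}{v}$ ($S{\left(v \right)} = 6 - \frac{-59 + 35}{v + v 1} = 6 - - \frac{24}{v + v} = 6 - - \frac{24}{2 v} = 6 - - 24 \frac{1}{2 v} = 6 - - \frac{12}{v} = 6 + \frac{12}{v}$)
$\left(6337 + \frac{-1910 + 10334}{-10517 - 7724}\right) + S{\left(29 - 87 \right)} = \left(6337 + \frac{-1910 + 10334}{-10517 - 7724}\right) + \left(6 + \frac{12}{29 - 87}\right) = \left(6337 + \frac{8424}{-18241}\right) + \left(6 + \frac{12}{-58}\right) = \left(6337 + 8424 \left(- \frac{1}{18241}\right)\right) + \left(6 + 12 \left(- \frac{1}{58}\right)\right) = \left(6337 - \frac{8424}{18241}\right) + \left(6 - \frac{6}{29}\right) = \frac{115584793}{18241} + \frac{168}{29} = \frac{115690465}{18241}$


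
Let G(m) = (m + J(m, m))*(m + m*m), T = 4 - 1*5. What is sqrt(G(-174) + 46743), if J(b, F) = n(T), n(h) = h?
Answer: 3*I*sqrt(580123) ≈ 2285.0*I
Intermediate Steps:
T = -1 (T = 4 - 5 = -1)
J(b, F) = -1
G(m) = (-1 + m)*(m + m**2) (G(m) = (m - 1)*(m + m*m) = (-1 + m)*(m + m**2))
sqrt(G(-174) + 46743) = sqrt(((-174)**3 - 1*(-174)) + 46743) = sqrt((-5268024 + 174) + 46743) = sqrt(-5267850 + 46743) = sqrt(-5221107) = 3*I*sqrt(580123)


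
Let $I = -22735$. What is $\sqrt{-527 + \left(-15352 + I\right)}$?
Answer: $i \sqrt{38614} \approx 196.5 i$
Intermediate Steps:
$\sqrt{-527 + \left(-15352 + I\right)} = \sqrt{-527 - 38087} = \sqrt{-38614} = i \sqrt{38614}$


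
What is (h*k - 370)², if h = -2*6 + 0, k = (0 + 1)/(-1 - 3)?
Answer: 134689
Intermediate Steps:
k = -¼ (k = 1/(-4) = 1*(-¼) = -¼ ≈ -0.25000)
h = -12 (h = -12 + 0 = -12)
(h*k - 370)² = (-12*(-¼) - 370)² = (3 - 370)² = (-367)² = 134689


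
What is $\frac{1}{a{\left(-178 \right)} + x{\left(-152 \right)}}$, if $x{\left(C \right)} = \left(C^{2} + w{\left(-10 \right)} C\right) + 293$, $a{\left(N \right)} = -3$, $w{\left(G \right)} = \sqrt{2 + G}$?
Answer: $\frac{11697}{273732034} + \frac{76 i \sqrt{2}}{136866017} \approx 4.2732 \cdot 10^{-5} + 7.853 \cdot 10^{-7} i$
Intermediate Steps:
$x{\left(C \right)} = 293 + C^{2} + 2 i C \sqrt{2}$ ($x{\left(C \right)} = \left(C^{2} + \sqrt{2 - 10} C\right) + 293 = \left(C^{2} + \sqrt{-8} C\right) + 293 = \left(C^{2} + 2 i \sqrt{2} C\right) + 293 = \left(C^{2} + 2 i C \sqrt{2}\right) + 293 = 293 + C^{2} + 2 i C \sqrt{2}$)
$\frac{1}{a{\left(-178 \right)} + x{\left(-152 \right)}} = \frac{1}{-3 + \left(293 + \left(-152\right)^{2} + 2 i \left(-152\right) \sqrt{2}\right)} = \frac{1}{-3 + \left(293 + 23104 - 304 i \sqrt{2}\right)} = \frac{1}{-3 + \left(23397 - 304 i \sqrt{2}\right)} = \frac{1}{23394 - 304 i \sqrt{2}}$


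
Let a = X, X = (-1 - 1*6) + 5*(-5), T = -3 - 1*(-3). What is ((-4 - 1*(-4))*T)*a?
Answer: 0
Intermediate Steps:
T = 0 (T = -3 + 3 = 0)
X = -32 (X = (-1 - 6) - 25 = -7 - 25 = -32)
a = -32
((-4 - 1*(-4))*T)*a = ((-4 - 1*(-4))*0)*(-32) = ((-4 + 4)*0)*(-32) = (0*0)*(-32) = 0*(-32) = 0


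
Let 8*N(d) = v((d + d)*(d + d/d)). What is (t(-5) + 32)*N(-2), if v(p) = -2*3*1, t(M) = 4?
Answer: -27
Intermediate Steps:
v(p) = -6 (v(p) = -6*1 = -6)
N(d) = -¾ (N(d) = (⅛)*(-6) = -¾)
(t(-5) + 32)*N(-2) = (4 + 32)*(-¾) = 36*(-¾) = -27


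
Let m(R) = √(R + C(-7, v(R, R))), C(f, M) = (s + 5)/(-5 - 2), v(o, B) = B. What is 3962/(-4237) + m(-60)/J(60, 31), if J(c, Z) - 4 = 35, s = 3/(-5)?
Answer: -3962/4237 + I*√74270/1365 ≈ -0.9351 + 0.19965*I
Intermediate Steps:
s = -⅗ (s = 3*(-⅕) = -⅗ ≈ -0.60000)
C(f, M) = -22/35 (C(f, M) = (-⅗ + 5)/(-5 - 2) = (22/5)/(-7) = (22/5)*(-⅐) = -22/35)
J(c, Z) = 39 (J(c, Z) = 4 + 35 = 39)
m(R) = √(-22/35 + R) (m(R) = √(R - 22/35) = √(-22/35 + R))
3962/(-4237) + m(-60)/J(60, 31) = 3962/(-4237) + (√(-770 + 1225*(-60))/35)/39 = 3962*(-1/4237) + (√(-770 - 73500)/35)*(1/39) = -3962/4237 + (√(-74270)/35)*(1/39) = -3962/4237 + ((I*√74270)/35)*(1/39) = -3962/4237 + (I*√74270/35)*(1/39) = -3962/4237 + I*√74270/1365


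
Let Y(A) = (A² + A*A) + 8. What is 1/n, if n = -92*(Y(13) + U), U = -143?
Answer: -1/18676 ≈ -5.3545e-5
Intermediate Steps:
Y(A) = 8 + 2*A² (Y(A) = (A² + A²) + 8 = 2*A² + 8 = 8 + 2*A²)
n = -18676 (n = -92*((8 + 2*13²) - 143) = -92*((8 + 2*169) - 143) = -92*((8 + 338) - 143) = -92*(346 - 143) = -92*203 = -18676)
1/n = 1/(-18676) = -1/18676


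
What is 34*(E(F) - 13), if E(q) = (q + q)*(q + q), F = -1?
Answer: -306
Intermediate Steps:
E(q) = 4*q**2 (E(q) = (2*q)*(2*q) = 4*q**2)
34*(E(F) - 13) = 34*(4*(-1)**2 - 13) = 34*(4*1 - 13) = 34*(4 - 13) = 34*(-9) = -306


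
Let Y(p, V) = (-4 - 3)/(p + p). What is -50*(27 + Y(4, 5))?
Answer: -5225/4 ≈ -1306.3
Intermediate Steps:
Y(p, V) = -7/(2*p) (Y(p, V) = -7*1/(2*p) = -7/(2*p))
-50*(27 + Y(4, 5)) = -50*(27 - 7/2/4) = -50*(27 - 7/2*¼) = -50*(27 - 7/8) = -50*209/8 = -5225/4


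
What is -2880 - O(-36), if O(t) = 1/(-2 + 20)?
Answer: -51841/18 ≈ -2880.1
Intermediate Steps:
O(t) = 1/18
-2880 - O(-36) = -2880 - 1*1/18 = -2880 - 1/18 = -51841/18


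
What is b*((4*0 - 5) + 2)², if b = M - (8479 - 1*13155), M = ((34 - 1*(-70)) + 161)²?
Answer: 674109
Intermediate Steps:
M = 70225 (M = ((34 + 70) + 161)² = (104 + 161)² = 265² = 70225)
b = 74901 (b = 70225 - (8479 - 1*13155) = 70225 - (8479 - 13155) = 70225 - 1*(-4676) = 70225 + 4676 = 74901)
b*((4*0 - 5) + 2)² = 74901*((4*0 - 5) + 2)² = 74901*((0 - 5) + 2)² = 74901*(-5 + 2)² = 74901*(-3)² = 74901*9 = 674109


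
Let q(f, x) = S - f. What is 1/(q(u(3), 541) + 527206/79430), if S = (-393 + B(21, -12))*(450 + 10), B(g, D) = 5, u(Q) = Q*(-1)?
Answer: -39715/7087950452 ≈ -5.6032e-6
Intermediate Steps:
u(Q) = -Q
S = -178480 (S = (-393 + 5)*(450 + 10) = -388*460 = -178480)
q(f, x) = -178480 - f
1/(q(u(3), 541) + 527206/79430) = 1/((-178480 - (-1)*3) + 527206/79430) = 1/((-178480 - 1*(-3)) + 527206*(1/79430)) = 1/((-178480 + 3) + 263603/39715) = 1/(-178477 + 263603/39715) = 1/(-7087950452/39715) = -39715/7087950452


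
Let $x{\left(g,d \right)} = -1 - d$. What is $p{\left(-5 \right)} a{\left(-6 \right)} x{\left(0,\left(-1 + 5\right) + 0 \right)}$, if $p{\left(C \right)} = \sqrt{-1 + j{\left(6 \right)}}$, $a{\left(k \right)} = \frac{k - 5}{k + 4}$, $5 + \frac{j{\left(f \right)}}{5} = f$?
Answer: $-55$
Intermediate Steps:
$j{\left(f \right)} = -25 + 5 f$
$a{\left(k \right)} = \frac{-5 + k}{4 + k}$
$p{\left(C \right)} = 2$ ($p{\left(C \right)} = \sqrt{-1 + \left(-25 + 5 \cdot 6\right)} = \sqrt{-1 + \left(-25 + 30\right)} = \sqrt{-1 + 5} = \sqrt{4} = 2$)
$p{\left(-5 \right)} a{\left(-6 \right)} x{\left(0,\left(-1 + 5\right) + 0 \right)} = 2 \frac{-5 - 6}{4 - 6} \left(-1 - \left(\left(-1 + 5\right) + 0\right)\right) = 2 \frac{1}{-2} \left(-11\right) \left(-1 - \left(4 + 0\right)\right) = 2 \left(\left(- \frac{1}{2}\right) \left(-11\right)\right) \left(-1 - 4\right) = 2 \cdot \frac{11}{2} \left(-1 - 4\right) = 11 \left(-5\right) = -55$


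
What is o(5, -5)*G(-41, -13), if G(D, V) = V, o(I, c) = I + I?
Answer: -130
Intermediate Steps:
o(I, c) = 2*I
o(5, -5)*G(-41, -13) = (2*5)*(-13) = 10*(-13) = -130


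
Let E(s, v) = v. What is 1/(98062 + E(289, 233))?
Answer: 1/98295 ≈ 1.0173e-5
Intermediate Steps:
1/(98062 + E(289, 233)) = 1/(98062 + 233) = 1/98295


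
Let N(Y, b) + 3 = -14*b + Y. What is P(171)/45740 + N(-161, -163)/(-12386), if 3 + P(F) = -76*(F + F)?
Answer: -41885139/56653564 ≈ -0.73932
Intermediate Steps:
P(F) = -3 - 152*F (P(F) = -3 - 76*(F + F) = -3 - 152*F)
N(Y, b) = -3 + Y - 14*b (N(Y, b) = -3 + (-14*b + Y) = -3 + (Y - 14*b) = -3 + Y - 14*b)
P(171)/45740 + N(-161, -163)/(-12386) = (-3 - 152*171)/45740 + (-3 - 161 - 14*(-163))/(-12386) = (-3 - 25992)*(1/45740) + (-3 - 161 + 2282)*(-1/12386) = -25995*1/45740 + 2118*(-1/12386) = -5199/9148 - 1059/6193 = -41885139/56653564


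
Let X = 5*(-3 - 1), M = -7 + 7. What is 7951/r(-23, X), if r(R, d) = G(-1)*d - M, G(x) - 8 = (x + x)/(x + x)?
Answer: -7951/180 ≈ -44.172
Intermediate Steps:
G(x) = 9 (G(x) = 8 + (x + x)/(x + x) = 8 + (2*x)/((2*x)) = 8 + (2*x)*(1/(2*x)) = 8 + 1 = 9)
M = 0
X = -20 (X = 5*(-4) = -20)
r(R, d) = 9*d (r(R, d) = 9*d - 1*0 = 9*d + 0 = 9*d)
7951/r(-23, X) = 7951/((9*(-20))) = 7951/(-180) = 7951*(-1/180) = -7951/180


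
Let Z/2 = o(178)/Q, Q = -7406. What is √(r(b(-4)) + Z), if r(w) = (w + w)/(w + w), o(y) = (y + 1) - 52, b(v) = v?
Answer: 2*√6258/161 ≈ 0.98270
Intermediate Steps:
o(y) = -51 + y (o(y) = (1 + y) - 52 = -51 + y)
r(w) = 1 (r(w) = (2*w)/((2*w)) = (2*w)*(1/(2*w)) = 1)
Z = -127/3703 (Z = 2*((-51 + 178)/(-7406)) = 2*(127*(-1/7406)) = 2*(-127/7406) = -127/3703 ≈ -0.034297)
√(r(b(-4)) + Z) = √(1 - 127/3703) = √(3576/3703) = 2*√6258/161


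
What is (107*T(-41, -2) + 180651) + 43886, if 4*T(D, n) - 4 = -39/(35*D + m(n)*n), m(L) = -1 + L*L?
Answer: 1294852189/5764 ≈ 2.2464e+5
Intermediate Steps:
m(L) = -1 + L²
T(D, n) = 1 - 39/(4*(35*D + n*(-1 + n²))) (T(D, n) = 1 + (-39/(35*D + (-1 + n²)*n))/4 = 1 + (-39/(35*D + n*(-1 + n²)))/4 = 1 - 39/(4*(35*D + n*(-1 + n²))))
(107*T(-41, -2) + 180651) + 43886 = (107*((-39/4 + 35*(-41) - 2*(-1 + (-2)²))/(35*(-41) - 2*(-1 + (-2)²))) + 180651) + 43886 = (107*((-39/4 - 1435 - 2*(-1 + 4))/(-1435 - 2*(-1 + 4))) + 180651) + 43886 = (107*((-39/4 - 1435 - 2*3)/(-1435 - 2*3)) + 180651) + 43886 = (107*((-39/4 - 1435 - 6)/(-1435 - 6)) + 180651) + 43886 = (107*(-5803/4/(-1441)) + 180651) + 43886 = (107*(-1/1441*(-5803/4)) + 180651) + 43886 = (107*(5803/5764) + 180651) + 43886 = (620921/5764 + 180651) + 43886 = 1041893285/5764 + 43886 = 1294852189/5764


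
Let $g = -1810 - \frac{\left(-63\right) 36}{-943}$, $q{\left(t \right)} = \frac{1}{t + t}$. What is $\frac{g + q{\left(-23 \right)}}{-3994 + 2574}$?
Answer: $\frac{148619}{116440} \approx 1.2764$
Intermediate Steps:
$q{\left(t \right)} = \frac{1}{2 t}$
$g = - \frac{1709098}{943}$ ($g = -1810 - \left(-2268\right) \left(- \frac{1}{943}\right) = -1810 - \frac{2268}{943} = - \frac{1709098}{943} \approx -1812.4$)
$\frac{g + q{\left(-23 \right)}}{-3994 + 2574} = \frac{- \frac{1709098}{943} + \frac{1}{2 \left(-23\right)}}{-3994 + 2574} = \frac{- \frac{1709098}{943} + \frac{1}{2} \left(- \frac{1}{23}\right)}{-1420} = \left(- \frac{1709098}{943} - \frac{1}{46}\right) \left(- \frac{1}{1420}\right) = \left(- \frac{148619}{82}\right) \left(- \frac{1}{1420}\right) = \frac{148619}{116440}$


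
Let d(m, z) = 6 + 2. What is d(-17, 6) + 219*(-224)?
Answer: -49048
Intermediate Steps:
d(m, z) = 8
d(-17, 6) + 219*(-224) = 8 + 219*(-224) = 8 - 49056 = -49048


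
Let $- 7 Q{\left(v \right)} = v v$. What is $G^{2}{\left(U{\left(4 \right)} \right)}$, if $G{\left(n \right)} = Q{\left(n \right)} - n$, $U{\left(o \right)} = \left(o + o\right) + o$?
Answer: $\frac{51984}{49} \approx 1060.9$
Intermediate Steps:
$Q{\left(v \right)} = - \frac{v^{2}}{7}$ ($Q{\left(v \right)} = - \frac{v v}{7} = - \frac{v^{2}}{7}$)
$U{\left(o \right)} = 3 o$ ($U{\left(o \right)} = 2 o + o = 3 o$)
$G{\left(n \right)} = - n - \frac{n^{2}}{7}$ ($G{\left(n \right)} = - \frac{n^{2}}{7} - n = - n - \frac{n^{2}}{7}$)
$G^{2}{\left(U{\left(4 \right)} \right)} = \left(\frac{3 \cdot 4 \left(-7 - 3 \cdot 4\right)}{7}\right)^{2} = \left(\frac{1}{7} \cdot 12 \left(-7 - 12\right)\right)^{2} = \left(\frac{1}{7} \cdot 12 \left(-19\right)\right)^{2} = \left(- \frac{228}{7}\right)^{2} = \frac{51984}{49}$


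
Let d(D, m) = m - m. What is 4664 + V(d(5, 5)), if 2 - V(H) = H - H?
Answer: 4666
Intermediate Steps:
d(D, m) = 0
V(H) = 2 (V(H) = 2 - (H - H) = 2 - 1*0 = 2 + 0 = 2)
4664 + V(d(5, 5)) = 4664 + 2 = 4666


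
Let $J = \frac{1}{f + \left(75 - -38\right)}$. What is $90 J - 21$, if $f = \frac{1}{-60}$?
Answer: $- \frac{136959}{6779} \approx -20.203$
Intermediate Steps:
$f = - \frac{1}{60} \approx -0.016667$
$J = \frac{60}{6779}$ ($J = \frac{1}{- \frac{1}{60} + \left(75 - -38\right)} = \frac{1}{- \frac{1}{60} + \left(75 + 38\right)} = \frac{1}{- \frac{1}{60} + 113} = \frac{1}{\frac{6779}{60}} = \frac{60}{6779} \approx 0.0088509$)
$90 J - 21 = 90 \cdot \frac{60}{6779} - 21 = \frac{5400}{6779} - 21 = - \frac{136959}{6779}$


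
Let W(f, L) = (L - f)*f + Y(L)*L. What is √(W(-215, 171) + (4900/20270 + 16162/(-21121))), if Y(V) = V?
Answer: 3*I*√10946330570485341321/42812267 ≈ 231.84*I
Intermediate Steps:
W(f, L) = L² + f*(L - f) (W(f, L) = (L - f)*f + L*L = f*(L - f) + L² = L² + f*(L - f))
√(W(-215, 171) + (4900/20270 + 16162/(-21121))) = √((171² - 1*(-215)² + 171*(-215)) + (4900/20270 + 16162/(-21121))) = √((29241 - 1*46225 - 36765) + (4900*(1/20270) + 16162*(-1/21121))) = √((29241 - 46225 - 36765) + (490/2027 - 16162/21121)) = √(-53749 - 22411084/42812267) = √(-2301138950067/42812267) = 3*I*√10946330570485341321/42812267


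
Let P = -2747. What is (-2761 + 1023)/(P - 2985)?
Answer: 869/2866 ≈ 0.30321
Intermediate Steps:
(-2761 + 1023)/(P - 2985) = (-2761 + 1023)/(-2747 - 2985) = -1738/(-5732) = -1738*(-1/5732) = 869/2866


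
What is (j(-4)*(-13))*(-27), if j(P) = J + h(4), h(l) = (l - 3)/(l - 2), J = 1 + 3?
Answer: 3159/2 ≈ 1579.5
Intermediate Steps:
J = 4
h(l) = (-3 + l)/(-2 + l)
j(P) = 9/2 (j(P) = 4 + (-3 + 4)/(-2 + 4) = 4 + 1/2 = 4 + (½)*1 = 4 + ½ = 9/2)
(j(-4)*(-13))*(-27) = ((9/2)*(-13))*(-27) = -117/2*(-27) = 3159/2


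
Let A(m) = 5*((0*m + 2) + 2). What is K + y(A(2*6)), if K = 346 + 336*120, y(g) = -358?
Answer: 40308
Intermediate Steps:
A(m) = 20 (A(m) = 5*((0 + 2) + 2) = 5*(2 + 2) = 5*4 = 20)
K = 40666 (K = 346 + 40320 = 40666)
K + y(A(2*6)) = 40666 - 358 = 40308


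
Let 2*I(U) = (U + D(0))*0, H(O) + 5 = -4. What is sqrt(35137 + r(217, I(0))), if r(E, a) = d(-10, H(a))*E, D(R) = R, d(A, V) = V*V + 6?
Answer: 16*sqrt(211) ≈ 232.41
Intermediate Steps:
H(O) = -9 (H(O) = -5 - 4 = -9)
d(A, V) = 6 + V**2 (d(A, V) = V**2 + 6 = 6 + V**2)
I(U) = 0 (I(U) = ((U + 0)*0)/2 = (U*0)/2 = (1/2)*0 = 0)
r(E, a) = 87*E (r(E, a) = (6 + (-9)**2)*E = (6 + 81)*E = 87*E)
sqrt(35137 + r(217, I(0))) = sqrt(35137 + 87*217) = sqrt(35137 + 18879) = sqrt(54016) = 16*sqrt(211)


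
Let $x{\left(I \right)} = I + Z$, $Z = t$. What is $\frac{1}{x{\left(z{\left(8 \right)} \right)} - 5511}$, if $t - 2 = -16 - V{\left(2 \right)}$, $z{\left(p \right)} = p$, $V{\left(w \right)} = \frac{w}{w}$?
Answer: $- \frac{1}{5518} \approx -0.00018123$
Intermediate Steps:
$V{\left(w \right)} = 1$
$t = -15$ ($t = 2 - 17 = -15$)
$Z = -15$
$x{\left(I \right)} = -15 + I$ ($x{\left(I \right)} = I - 15 = -15 + I$)
$\frac{1}{x{\left(z{\left(8 \right)} \right)} - 5511} = \frac{1}{\left(-15 + 8\right) - 5511} = \frac{1}{-7 - 5511} = \frac{1}{-5518} = - \frac{1}{5518}$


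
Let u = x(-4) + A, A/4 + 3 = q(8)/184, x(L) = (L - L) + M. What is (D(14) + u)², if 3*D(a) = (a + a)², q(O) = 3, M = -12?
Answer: 1073283121/19044 ≈ 56358.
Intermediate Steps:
D(a) = 4*a²/3 (D(a) = (a + a)²/3 = (2*a)²/3 = (4*a²)/3 = 4*a²/3)
x(L) = -12 (x(L) = (L - L) - 12 = 0 - 12 = -12)
A = -549/46 (A = -12 + 4*(3/184) = -12 + 3/46 = -549/46 ≈ -11.935)
u = -1101/46 (u = -12 - 549/46 = -1101/46 ≈ -23.935)
(D(14) + u)² = ((4/3)*14² - 1101/46)² = ((4/3)*196 - 1101/46)² = (784/3 - 1101/46)² = (32761/138)² = 1073283121/19044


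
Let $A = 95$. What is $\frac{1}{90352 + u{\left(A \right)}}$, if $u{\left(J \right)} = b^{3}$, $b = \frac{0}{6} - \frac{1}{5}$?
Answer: $\frac{125}{11293999} \approx 1.1068 \cdot 10^{-5}$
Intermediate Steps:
$b = - \frac{1}{5}$ ($b = 0 \cdot \frac{1}{6} - \frac{1}{5} = 0 - \frac{1}{5} = - \frac{1}{5} \approx -0.2$)
$u{\left(J \right)} = - \frac{1}{125}$ ($u{\left(J \right)} = \left(- \frac{1}{5}\right)^{3} = - \frac{1}{125}$)
$\frac{1}{90352 + u{\left(A \right)}} = \frac{1}{90352 - \frac{1}{125}} = \frac{1}{\frac{11293999}{125}} = \frac{125}{11293999}$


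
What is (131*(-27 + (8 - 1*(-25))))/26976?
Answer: 131/4496 ≈ 0.029137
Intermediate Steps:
(131*(-27 + (8 - 1*(-25))))/26976 = (131*(-27 + (8 + 25)))*(1/26976) = (131*(-27 + 33))*(1/26976) = (131*6)*(1/26976) = 786*(1/26976) = 131/4496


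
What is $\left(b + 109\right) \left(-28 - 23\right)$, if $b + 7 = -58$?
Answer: $-2244$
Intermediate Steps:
$b = -65$ ($b = -7 - 58 = -65$)
$\left(b + 109\right) \left(-28 - 23\right) = \left(-65 + 109\right) \left(-28 - 23\right) = 44 \left(-28 - 23\right) = 44 \left(-51\right) = -2244$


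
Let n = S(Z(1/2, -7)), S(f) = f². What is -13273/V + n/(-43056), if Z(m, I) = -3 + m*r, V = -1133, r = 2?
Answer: 142869439/12195612 ≈ 11.715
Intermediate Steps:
Z(m, I) = -3 + 2*m (Z(m, I) = -3 + m*2 = -3 + 2*m)
n = 4 (n = (-3 + 2/2)² = (-3 + 2*(½))² = (-3 + 1)² = (-2)² = 4)
-13273/V + n/(-43056) = -13273/(-1133) + 4/(-43056) = -13273*(-1/1133) + 4*(-1/43056) = 13273/1133 - 1/10764 = 142869439/12195612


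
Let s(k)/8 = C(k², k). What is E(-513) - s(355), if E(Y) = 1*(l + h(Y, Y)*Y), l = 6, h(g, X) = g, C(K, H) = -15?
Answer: 263295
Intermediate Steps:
s(k) = -120 (s(k) = 8*(-15) = -120)
E(Y) = 6 + Y² (E(Y) = 1*(6 + Y*Y) = 1*(6 + Y²) = 6 + Y²)
E(-513) - s(355) = (6 + (-513)²) - 1*(-120) = (6 + 263169) + 120 = 263175 + 120 = 263295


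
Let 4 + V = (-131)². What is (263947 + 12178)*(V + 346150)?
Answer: 100318145375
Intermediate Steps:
V = 17157 (V = -4 + (-131)² = -4 + 17161 = 17157)
(263947 + 12178)*(V + 346150) = (263947 + 12178)*(17157 + 346150) = 276125*363307 = 100318145375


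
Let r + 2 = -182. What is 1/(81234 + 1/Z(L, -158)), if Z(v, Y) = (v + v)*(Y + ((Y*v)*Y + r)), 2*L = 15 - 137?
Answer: 185823812/15095211544009 ≈ 1.2310e-5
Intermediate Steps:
r = -184 (r = -2 - 182 = -184)
L = -61 (L = (15 - 137)/2 = (1/2)*(-122) = -61)
Z(v, Y) = 2*v*(-184 + Y + v*Y**2) (Z(v, Y) = (v + v)*(Y + ((Y*v)*Y - 184)) = (2*v)*(Y + (v*Y**2 - 184)) = (2*v)*(Y + (-184 + v*Y**2)) = (2*v)*(-184 + Y + v*Y**2) = 2*v*(-184 + Y + v*Y**2))
1/(81234 + 1/Z(L, -158)) = 1/(81234 + 1/(2*(-61)*(-184 - 158 - 61*(-158)**2))) = 1/(81234 + 1/(2*(-61)*(-184 - 158 - 61*24964))) = 1/(81234 + 1/(2*(-61)*(-184 - 158 - 1522804))) = 1/(81234 + 1/(2*(-61)*(-1523146))) = 1/(81234 + 1/185823812) = 1/(15095211544009/185823812) = 185823812/15095211544009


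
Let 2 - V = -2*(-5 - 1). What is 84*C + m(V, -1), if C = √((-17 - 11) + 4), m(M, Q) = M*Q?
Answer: 10 + 168*I*√6 ≈ 10.0 + 411.51*I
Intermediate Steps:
V = -10 (V = 2 - (-2)*(-5 - 1) = 2 - (-2)*(-6) = 2 - 1*12 = 2 - 12 = -10)
C = 2*I*√6 (C = √(-28 + 4) = √(-24) = 2*I*√6 ≈ 4.899*I)
84*C + m(V, -1) = 84*(2*I*√6) - 10*(-1) = 168*I*√6 + 10 = 10 + 168*I*√6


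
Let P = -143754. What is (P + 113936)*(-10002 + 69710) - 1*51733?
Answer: -1780424877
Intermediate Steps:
(P + 113936)*(-10002 + 69710) - 1*51733 = (-143754 + 113936)*(-10002 + 69710) - 1*51733 = -29818*59708 - 51733 = -1780373144 - 51733 = -1780424877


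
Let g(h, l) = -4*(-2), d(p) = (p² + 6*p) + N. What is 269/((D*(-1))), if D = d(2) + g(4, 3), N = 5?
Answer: -269/29 ≈ -9.2759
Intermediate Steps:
d(p) = 5 + p² + 6*p (d(p) = (p² + 6*p) + 5 = 5 + p² + 6*p)
g(h, l) = 8
D = 29 (D = (5 + 2² + 6*2) + 8 = (5 + 4 + 12) + 8 = 21 + 8 = 29)
269/((D*(-1))) = 269/((29*(-1))) = 269/(-29) = 269*(-1/29) = -269/29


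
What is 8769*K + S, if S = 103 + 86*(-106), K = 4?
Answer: 26063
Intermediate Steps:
S = -9013 (S = 103 - 9116 = -9013)
8769*K + S = 8769*4 - 9013 = 35076 - 9013 = 26063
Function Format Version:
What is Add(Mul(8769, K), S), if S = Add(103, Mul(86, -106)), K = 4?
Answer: 26063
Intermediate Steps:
S = -9013 (S = Add(103, -9116) = -9013)
Add(Mul(8769, K), S) = Add(Mul(8769, 4), -9013) = Add(35076, -9013) = 26063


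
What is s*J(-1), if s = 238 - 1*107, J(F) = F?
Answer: -131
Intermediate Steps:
s = 131 (s = 238 - 107 = 131)
s*J(-1) = 131*(-1) = -131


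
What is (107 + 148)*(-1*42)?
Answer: -10710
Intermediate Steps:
(107 + 148)*(-1*42) = 255*(-42) = -10710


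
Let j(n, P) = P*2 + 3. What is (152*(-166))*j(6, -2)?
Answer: 25232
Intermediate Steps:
j(n, P) = 3 + 2*P (j(n, P) = 2*P + 3 = 3 + 2*P)
(152*(-166))*j(6, -2) = (152*(-166))*(3 + 2*(-2)) = -25232*(3 - 4) = -25232*(-1) = 25232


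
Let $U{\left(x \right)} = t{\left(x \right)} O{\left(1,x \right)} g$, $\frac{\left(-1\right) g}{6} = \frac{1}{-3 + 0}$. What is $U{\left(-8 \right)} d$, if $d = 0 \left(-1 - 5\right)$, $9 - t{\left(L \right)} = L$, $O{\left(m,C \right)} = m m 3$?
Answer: $0$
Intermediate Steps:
$g = 2$ ($g = - \frac{6}{-3 + 0} = - \frac{6}{-3} = \left(-6\right) \left(- \frac{1}{3}\right) = 2$)
$O{\left(m,C \right)} = 3 m^{2}$ ($O{\left(m,C \right)} = m^{2} \cdot 3 = 3 m^{2}$)
$t{\left(L \right)} = 9 - L$
$d = 0$ ($d = 0 \left(-6\right) = 0$)
$U{\left(x \right)} = 54 - 6 x$ ($U{\left(x \right)} = \left(9 - x\right) 3 \cdot 1^{2} \cdot 2 = \left(9 - x\right) 3 \cdot 1 \cdot 2 = \left(9 - x\right) 3 \cdot 2 = \left(27 - 3 x\right) 2 = 54 - 6 x$)
$U{\left(-8 \right)} d = \left(54 - -48\right) 0 = \left(54 + 48\right) 0 = 102 \cdot 0 = 0$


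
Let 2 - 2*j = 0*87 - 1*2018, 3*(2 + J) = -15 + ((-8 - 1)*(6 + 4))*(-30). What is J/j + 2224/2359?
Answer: 4352827/2382590 ≈ 1.8269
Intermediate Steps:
J = 893 (J = -2 + (-15 + ((-8 - 1)*(6 + 4))*(-30))/3 = -2 + (-15 - 9*10*(-30))/3 = -2 + (-15 - 90*(-30))/3 = -2 + (-15 + 2700)/3 = -2 + (1/3)*2685 = -2 + 895 = 893)
j = 1010 (j = 1 - (0*87 - 1*2018)/2 = 1 - (0 - 2018)/2 = 1 - 1/2*(-2018) = 1 + 1009 = 1010)
J/j + 2224/2359 = 893/1010 + 2224/2359 = 4352827/2382590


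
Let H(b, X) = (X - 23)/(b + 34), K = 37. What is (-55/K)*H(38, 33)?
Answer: -275/1332 ≈ -0.20646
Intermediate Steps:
H(b, X) = (-23 + X)/(34 + b)
(-55/K)*H(38, 33) = (-55/37)*((-23 + 33)/(34 + 38)) = (-55*1/37)*(10/72) = -55*10/2664 = -55/37*5/36 = -275/1332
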